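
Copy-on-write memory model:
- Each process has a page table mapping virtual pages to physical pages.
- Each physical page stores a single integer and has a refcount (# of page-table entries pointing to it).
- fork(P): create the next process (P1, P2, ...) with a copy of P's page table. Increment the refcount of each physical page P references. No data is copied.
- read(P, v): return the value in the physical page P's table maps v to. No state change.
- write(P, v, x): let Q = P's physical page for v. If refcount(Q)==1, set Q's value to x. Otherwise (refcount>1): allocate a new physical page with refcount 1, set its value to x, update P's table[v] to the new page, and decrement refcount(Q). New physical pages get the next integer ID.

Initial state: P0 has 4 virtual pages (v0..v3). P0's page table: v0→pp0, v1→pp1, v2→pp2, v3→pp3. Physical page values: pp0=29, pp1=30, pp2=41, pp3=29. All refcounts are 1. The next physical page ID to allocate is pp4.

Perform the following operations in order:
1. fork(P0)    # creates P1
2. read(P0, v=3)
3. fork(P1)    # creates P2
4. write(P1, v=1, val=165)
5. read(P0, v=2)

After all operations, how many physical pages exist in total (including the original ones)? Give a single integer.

Op 1: fork(P0) -> P1. 4 ppages; refcounts: pp0:2 pp1:2 pp2:2 pp3:2
Op 2: read(P0, v3) -> 29. No state change.
Op 3: fork(P1) -> P2. 4 ppages; refcounts: pp0:3 pp1:3 pp2:3 pp3:3
Op 4: write(P1, v1, 165). refcount(pp1)=3>1 -> COPY to pp4. 5 ppages; refcounts: pp0:3 pp1:2 pp2:3 pp3:3 pp4:1
Op 5: read(P0, v2) -> 41. No state change.

Answer: 5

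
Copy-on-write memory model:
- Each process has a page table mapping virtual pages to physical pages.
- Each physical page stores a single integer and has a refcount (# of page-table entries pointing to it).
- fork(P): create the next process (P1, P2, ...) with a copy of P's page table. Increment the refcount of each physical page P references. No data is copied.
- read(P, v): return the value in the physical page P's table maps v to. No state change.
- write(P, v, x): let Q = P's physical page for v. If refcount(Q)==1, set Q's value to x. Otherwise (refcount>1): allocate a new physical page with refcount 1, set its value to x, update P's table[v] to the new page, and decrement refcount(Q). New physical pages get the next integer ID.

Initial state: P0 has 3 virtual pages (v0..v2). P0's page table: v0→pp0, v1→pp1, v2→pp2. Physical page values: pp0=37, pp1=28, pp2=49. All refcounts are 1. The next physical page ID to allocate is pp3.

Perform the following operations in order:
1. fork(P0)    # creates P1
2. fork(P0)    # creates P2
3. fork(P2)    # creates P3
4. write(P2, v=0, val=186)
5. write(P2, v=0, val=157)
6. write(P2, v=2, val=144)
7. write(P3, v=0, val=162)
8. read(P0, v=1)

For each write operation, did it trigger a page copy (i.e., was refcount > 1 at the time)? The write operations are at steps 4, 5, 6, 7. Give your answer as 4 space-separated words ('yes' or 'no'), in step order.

Op 1: fork(P0) -> P1. 3 ppages; refcounts: pp0:2 pp1:2 pp2:2
Op 2: fork(P0) -> P2. 3 ppages; refcounts: pp0:3 pp1:3 pp2:3
Op 3: fork(P2) -> P3. 3 ppages; refcounts: pp0:4 pp1:4 pp2:4
Op 4: write(P2, v0, 186). refcount(pp0)=4>1 -> COPY to pp3. 4 ppages; refcounts: pp0:3 pp1:4 pp2:4 pp3:1
Op 5: write(P2, v0, 157). refcount(pp3)=1 -> write in place. 4 ppages; refcounts: pp0:3 pp1:4 pp2:4 pp3:1
Op 6: write(P2, v2, 144). refcount(pp2)=4>1 -> COPY to pp4. 5 ppages; refcounts: pp0:3 pp1:4 pp2:3 pp3:1 pp4:1
Op 7: write(P3, v0, 162). refcount(pp0)=3>1 -> COPY to pp5. 6 ppages; refcounts: pp0:2 pp1:4 pp2:3 pp3:1 pp4:1 pp5:1
Op 8: read(P0, v1) -> 28. No state change.

yes no yes yes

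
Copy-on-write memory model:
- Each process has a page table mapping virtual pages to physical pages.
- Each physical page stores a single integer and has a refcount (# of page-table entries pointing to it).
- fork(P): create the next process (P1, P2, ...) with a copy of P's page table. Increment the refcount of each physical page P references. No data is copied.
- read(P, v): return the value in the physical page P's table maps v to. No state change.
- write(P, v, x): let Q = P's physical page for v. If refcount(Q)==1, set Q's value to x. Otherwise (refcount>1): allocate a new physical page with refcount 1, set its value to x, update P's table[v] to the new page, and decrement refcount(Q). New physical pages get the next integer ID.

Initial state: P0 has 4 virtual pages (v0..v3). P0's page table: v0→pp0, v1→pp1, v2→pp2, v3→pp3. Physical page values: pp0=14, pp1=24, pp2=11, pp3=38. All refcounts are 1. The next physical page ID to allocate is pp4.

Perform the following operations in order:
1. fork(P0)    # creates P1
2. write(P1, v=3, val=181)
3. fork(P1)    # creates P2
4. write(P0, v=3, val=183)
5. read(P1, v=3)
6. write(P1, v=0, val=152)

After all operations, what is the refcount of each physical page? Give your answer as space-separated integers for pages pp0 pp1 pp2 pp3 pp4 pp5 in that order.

Answer: 2 3 3 1 2 1

Derivation:
Op 1: fork(P0) -> P1. 4 ppages; refcounts: pp0:2 pp1:2 pp2:2 pp3:2
Op 2: write(P1, v3, 181). refcount(pp3)=2>1 -> COPY to pp4. 5 ppages; refcounts: pp0:2 pp1:2 pp2:2 pp3:1 pp4:1
Op 3: fork(P1) -> P2. 5 ppages; refcounts: pp0:3 pp1:3 pp2:3 pp3:1 pp4:2
Op 4: write(P0, v3, 183). refcount(pp3)=1 -> write in place. 5 ppages; refcounts: pp0:3 pp1:3 pp2:3 pp3:1 pp4:2
Op 5: read(P1, v3) -> 181. No state change.
Op 6: write(P1, v0, 152). refcount(pp0)=3>1 -> COPY to pp5. 6 ppages; refcounts: pp0:2 pp1:3 pp2:3 pp3:1 pp4:2 pp5:1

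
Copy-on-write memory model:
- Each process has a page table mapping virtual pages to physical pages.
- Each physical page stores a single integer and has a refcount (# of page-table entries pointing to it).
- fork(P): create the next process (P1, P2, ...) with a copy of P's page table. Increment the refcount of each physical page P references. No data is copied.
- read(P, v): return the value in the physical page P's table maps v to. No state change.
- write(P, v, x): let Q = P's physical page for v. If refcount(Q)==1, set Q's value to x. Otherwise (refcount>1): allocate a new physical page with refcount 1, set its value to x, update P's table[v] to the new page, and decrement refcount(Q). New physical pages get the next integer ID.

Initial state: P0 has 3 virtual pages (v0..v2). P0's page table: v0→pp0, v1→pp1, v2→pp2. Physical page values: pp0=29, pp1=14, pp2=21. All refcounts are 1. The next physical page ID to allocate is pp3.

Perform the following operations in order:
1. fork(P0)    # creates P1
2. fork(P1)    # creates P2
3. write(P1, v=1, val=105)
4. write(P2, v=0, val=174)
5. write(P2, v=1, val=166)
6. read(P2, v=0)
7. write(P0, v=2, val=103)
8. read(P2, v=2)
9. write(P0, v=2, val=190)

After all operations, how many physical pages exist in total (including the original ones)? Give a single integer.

Answer: 7

Derivation:
Op 1: fork(P0) -> P1. 3 ppages; refcounts: pp0:2 pp1:2 pp2:2
Op 2: fork(P1) -> P2. 3 ppages; refcounts: pp0:3 pp1:3 pp2:3
Op 3: write(P1, v1, 105). refcount(pp1)=3>1 -> COPY to pp3. 4 ppages; refcounts: pp0:3 pp1:2 pp2:3 pp3:1
Op 4: write(P2, v0, 174). refcount(pp0)=3>1 -> COPY to pp4. 5 ppages; refcounts: pp0:2 pp1:2 pp2:3 pp3:1 pp4:1
Op 5: write(P2, v1, 166). refcount(pp1)=2>1 -> COPY to pp5. 6 ppages; refcounts: pp0:2 pp1:1 pp2:3 pp3:1 pp4:1 pp5:1
Op 6: read(P2, v0) -> 174. No state change.
Op 7: write(P0, v2, 103). refcount(pp2)=3>1 -> COPY to pp6. 7 ppages; refcounts: pp0:2 pp1:1 pp2:2 pp3:1 pp4:1 pp5:1 pp6:1
Op 8: read(P2, v2) -> 21. No state change.
Op 9: write(P0, v2, 190). refcount(pp6)=1 -> write in place. 7 ppages; refcounts: pp0:2 pp1:1 pp2:2 pp3:1 pp4:1 pp5:1 pp6:1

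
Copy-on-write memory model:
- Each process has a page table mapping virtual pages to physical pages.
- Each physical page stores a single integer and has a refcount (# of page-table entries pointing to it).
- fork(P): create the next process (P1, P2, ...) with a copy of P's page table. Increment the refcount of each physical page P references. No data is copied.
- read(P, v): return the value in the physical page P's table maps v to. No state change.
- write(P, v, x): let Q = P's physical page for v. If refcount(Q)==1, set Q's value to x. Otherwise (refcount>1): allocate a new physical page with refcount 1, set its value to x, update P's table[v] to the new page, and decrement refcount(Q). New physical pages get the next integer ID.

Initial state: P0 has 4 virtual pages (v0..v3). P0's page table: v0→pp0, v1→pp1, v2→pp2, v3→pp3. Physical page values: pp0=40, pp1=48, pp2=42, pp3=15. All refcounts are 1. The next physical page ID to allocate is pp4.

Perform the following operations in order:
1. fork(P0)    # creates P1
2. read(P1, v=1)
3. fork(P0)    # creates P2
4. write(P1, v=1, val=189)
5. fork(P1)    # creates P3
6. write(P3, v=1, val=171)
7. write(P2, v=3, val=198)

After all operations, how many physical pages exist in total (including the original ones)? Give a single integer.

Op 1: fork(P0) -> P1. 4 ppages; refcounts: pp0:2 pp1:2 pp2:2 pp3:2
Op 2: read(P1, v1) -> 48. No state change.
Op 3: fork(P0) -> P2. 4 ppages; refcounts: pp0:3 pp1:3 pp2:3 pp3:3
Op 4: write(P1, v1, 189). refcount(pp1)=3>1 -> COPY to pp4. 5 ppages; refcounts: pp0:3 pp1:2 pp2:3 pp3:3 pp4:1
Op 5: fork(P1) -> P3. 5 ppages; refcounts: pp0:4 pp1:2 pp2:4 pp3:4 pp4:2
Op 6: write(P3, v1, 171). refcount(pp4)=2>1 -> COPY to pp5. 6 ppages; refcounts: pp0:4 pp1:2 pp2:4 pp3:4 pp4:1 pp5:1
Op 7: write(P2, v3, 198). refcount(pp3)=4>1 -> COPY to pp6. 7 ppages; refcounts: pp0:4 pp1:2 pp2:4 pp3:3 pp4:1 pp5:1 pp6:1

Answer: 7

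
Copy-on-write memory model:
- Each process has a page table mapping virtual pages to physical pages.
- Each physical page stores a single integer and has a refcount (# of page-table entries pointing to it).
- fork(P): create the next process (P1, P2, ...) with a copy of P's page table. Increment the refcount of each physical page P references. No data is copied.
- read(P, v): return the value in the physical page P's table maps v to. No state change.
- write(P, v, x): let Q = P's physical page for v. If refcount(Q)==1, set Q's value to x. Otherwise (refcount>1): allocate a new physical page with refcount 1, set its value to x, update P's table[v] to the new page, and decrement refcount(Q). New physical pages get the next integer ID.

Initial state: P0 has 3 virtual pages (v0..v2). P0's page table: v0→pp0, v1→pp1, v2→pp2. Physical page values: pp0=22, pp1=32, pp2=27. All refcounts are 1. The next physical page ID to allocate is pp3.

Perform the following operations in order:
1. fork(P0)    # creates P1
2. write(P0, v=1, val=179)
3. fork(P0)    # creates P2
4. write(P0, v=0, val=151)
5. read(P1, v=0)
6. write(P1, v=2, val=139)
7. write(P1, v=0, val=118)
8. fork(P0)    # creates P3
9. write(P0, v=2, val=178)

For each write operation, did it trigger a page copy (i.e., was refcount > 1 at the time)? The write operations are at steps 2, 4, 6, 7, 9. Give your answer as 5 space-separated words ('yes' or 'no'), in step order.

Op 1: fork(P0) -> P1. 3 ppages; refcounts: pp0:2 pp1:2 pp2:2
Op 2: write(P0, v1, 179). refcount(pp1)=2>1 -> COPY to pp3. 4 ppages; refcounts: pp0:2 pp1:1 pp2:2 pp3:1
Op 3: fork(P0) -> P2. 4 ppages; refcounts: pp0:3 pp1:1 pp2:3 pp3:2
Op 4: write(P0, v0, 151). refcount(pp0)=3>1 -> COPY to pp4. 5 ppages; refcounts: pp0:2 pp1:1 pp2:3 pp3:2 pp4:1
Op 5: read(P1, v0) -> 22. No state change.
Op 6: write(P1, v2, 139). refcount(pp2)=3>1 -> COPY to pp5. 6 ppages; refcounts: pp0:2 pp1:1 pp2:2 pp3:2 pp4:1 pp5:1
Op 7: write(P1, v0, 118). refcount(pp0)=2>1 -> COPY to pp6. 7 ppages; refcounts: pp0:1 pp1:1 pp2:2 pp3:2 pp4:1 pp5:1 pp6:1
Op 8: fork(P0) -> P3. 7 ppages; refcounts: pp0:1 pp1:1 pp2:3 pp3:3 pp4:2 pp5:1 pp6:1
Op 9: write(P0, v2, 178). refcount(pp2)=3>1 -> COPY to pp7. 8 ppages; refcounts: pp0:1 pp1:1 pp2:2 pp3:3 pp4:2 pp5:1 pp6:1 pp7:1

yes yes yes yes yes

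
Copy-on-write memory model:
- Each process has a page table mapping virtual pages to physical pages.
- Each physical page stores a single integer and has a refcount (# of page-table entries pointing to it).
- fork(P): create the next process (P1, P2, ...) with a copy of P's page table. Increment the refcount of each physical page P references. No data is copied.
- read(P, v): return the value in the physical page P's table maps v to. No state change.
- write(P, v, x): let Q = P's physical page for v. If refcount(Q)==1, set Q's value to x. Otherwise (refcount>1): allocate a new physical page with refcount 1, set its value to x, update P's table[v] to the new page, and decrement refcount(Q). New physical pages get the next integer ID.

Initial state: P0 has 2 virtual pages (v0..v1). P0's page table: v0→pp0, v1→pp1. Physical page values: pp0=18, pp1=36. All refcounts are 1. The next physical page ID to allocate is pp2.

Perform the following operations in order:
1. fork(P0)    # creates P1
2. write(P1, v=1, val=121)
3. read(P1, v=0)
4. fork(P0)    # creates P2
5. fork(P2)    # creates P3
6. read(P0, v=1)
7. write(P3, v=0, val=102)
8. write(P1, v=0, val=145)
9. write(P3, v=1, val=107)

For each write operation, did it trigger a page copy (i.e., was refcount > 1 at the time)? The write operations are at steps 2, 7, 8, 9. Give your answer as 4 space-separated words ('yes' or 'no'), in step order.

Op 1: fork(P0) -> P1. 2 ppages; refcounts: pp0:2 pp1:2
Op 2: write(P1, v1, 121). refcount(pp1)=2>1 -> COPY to pp2. 3 ppages; refcounts: pp0:2 pp1:1 pp2:1
Op 3: read(P1, v0) -> 18. No state change.
Op 4: fork(P0) -> P2. 3 ppages; refcounts: pp0:3 pp1:2 pp2:1
Op 5: fork(P2) -> P3. 3 ppages; refcounts: pp0:4 pp1:3 pp2:1
Op 6: read(P0, v1) -> 36. No state change.
Op 7: write(P3, v0, 102). refcount(pp0)=4>1 -> COPY to pp3. 4 ppages; refcounts: pp0:3 pp1:3 pp2:1 pp3:1
Op 8: write(P1, v0, 145). refcount(pp0)=3>1 -> COPY to pp4. 5 ppages; refcounts: pp0:2 pp1:3 pp2:1 pp3:1 pp4:1
Op 9: write(P3, v1, 107). refcount(pp1)=3>1 -> COPY to pp5. 6 ppages; refcounts: pp0:2 pp1:2 pp2:1 pp3:1 pp4:1 pp5:1

yes yes yes yes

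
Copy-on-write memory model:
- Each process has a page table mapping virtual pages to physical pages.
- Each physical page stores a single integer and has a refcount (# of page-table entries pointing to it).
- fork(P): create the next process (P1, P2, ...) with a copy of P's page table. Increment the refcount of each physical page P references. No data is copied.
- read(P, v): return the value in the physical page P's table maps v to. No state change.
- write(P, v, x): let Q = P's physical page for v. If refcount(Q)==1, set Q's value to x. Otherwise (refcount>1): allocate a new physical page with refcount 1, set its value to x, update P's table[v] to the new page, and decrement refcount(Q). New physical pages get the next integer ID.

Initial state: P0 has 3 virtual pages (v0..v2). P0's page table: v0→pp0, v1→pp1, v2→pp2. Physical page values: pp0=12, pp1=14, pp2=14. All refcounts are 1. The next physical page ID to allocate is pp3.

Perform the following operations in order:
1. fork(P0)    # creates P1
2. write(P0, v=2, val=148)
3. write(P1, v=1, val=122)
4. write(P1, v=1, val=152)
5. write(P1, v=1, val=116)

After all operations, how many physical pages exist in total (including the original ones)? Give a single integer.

Answer: 5

Derivation:
Op 1: fork(P0) -> P1. 3 ppages; refcounts: pp0:2 pp1:2 pp2:2
Op 2: write(P0, v2, 148). refcount(pp2)=2>1 -> COPY to pp3. 4 ppages; refcounts: pp0:2 pp1:2 pp2:1 pp3:1
Op 3: write(P1, v1, 122). refcount(pp1)=2>1 -> COPY to pp4. 5 ppages; refcounts: pp0:2 pp1:1 pp2:1 pp3:1 pp4:1
Op 4: write(P1, v1, 152). refcount(pp4)=1 -> write in place. 5 ppages; refcounts: pp0:2 pp1:1 pp2:1 pp3:1 pp4:1
Op 5: write(P1, v1, 116). refcount(pp4)=1 -> write in place. 5 ppages; refcounts: pp0:2 pp1:1 pp2:1 pp3:1 pp4:1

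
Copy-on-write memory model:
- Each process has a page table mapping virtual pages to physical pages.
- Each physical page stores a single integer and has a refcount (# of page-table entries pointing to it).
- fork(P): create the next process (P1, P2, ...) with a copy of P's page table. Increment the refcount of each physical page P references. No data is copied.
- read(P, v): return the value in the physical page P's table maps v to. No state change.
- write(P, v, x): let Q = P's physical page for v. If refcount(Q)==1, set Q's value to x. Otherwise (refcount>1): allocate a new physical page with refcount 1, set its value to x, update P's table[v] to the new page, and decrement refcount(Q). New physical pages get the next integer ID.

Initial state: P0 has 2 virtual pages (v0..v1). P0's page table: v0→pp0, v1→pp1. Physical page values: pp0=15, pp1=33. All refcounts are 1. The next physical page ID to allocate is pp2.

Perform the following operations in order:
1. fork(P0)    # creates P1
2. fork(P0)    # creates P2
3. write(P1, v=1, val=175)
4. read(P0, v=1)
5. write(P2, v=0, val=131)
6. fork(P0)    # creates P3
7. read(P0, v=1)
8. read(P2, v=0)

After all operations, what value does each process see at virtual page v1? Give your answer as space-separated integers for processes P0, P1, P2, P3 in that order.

Op 1: fork(P0) -> P1. 2 ppages; refcounts: pp0:2 pp1:2
Op 2: fork(P0) -> P2. 2 ppages; refcounts: pp0:3 pp1:3
Op 3: write(P1, v1, 175). refcount(pp1)=3>1 -> COPY to pp2. 3 ppages; refcounts: pp0:3 pp1:2 pp2:1
Op 4: read(P0, v1) -> 33. No state change.
Op 5: write(P2, v0, 131). refcount(pp0)=3>1 -> COPY to pp3. 4 ppages; refcounts: pp0:2 pp1:2 pp2:1 pp3:1
Op 6: fork(P0) -> P3. 4 ppages; refcounts: pp0:3 pp1:3 pp2:1 pp3:1
Op 7: read(P0, v1) -> 33. No state change.
Op 8: read(P2, v0) -> 131. No state change.
P0: v1 -> pp1 = 33
P1: v1 -> pp2 = 175
P2: v1 -> pp1 = 33
P3: v1 -> pp1 = 33

Answer: 33 175 33 33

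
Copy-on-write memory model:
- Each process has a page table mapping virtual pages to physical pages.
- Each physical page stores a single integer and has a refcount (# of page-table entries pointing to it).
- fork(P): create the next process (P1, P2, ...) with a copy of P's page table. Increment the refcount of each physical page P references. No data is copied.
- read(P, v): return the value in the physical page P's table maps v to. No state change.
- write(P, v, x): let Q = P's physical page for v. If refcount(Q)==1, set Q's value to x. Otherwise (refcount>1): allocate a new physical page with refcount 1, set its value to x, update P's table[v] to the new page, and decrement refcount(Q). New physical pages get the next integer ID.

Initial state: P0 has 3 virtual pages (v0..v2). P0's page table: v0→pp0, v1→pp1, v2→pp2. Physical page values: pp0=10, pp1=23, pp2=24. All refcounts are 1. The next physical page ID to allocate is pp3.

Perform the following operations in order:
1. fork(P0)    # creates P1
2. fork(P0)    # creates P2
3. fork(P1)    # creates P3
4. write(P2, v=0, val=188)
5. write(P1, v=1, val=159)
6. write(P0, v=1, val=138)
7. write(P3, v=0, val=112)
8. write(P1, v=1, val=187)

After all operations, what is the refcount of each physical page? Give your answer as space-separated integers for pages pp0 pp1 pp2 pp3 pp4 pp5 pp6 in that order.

Answer: 2 2 4 1 1 1 1

Derivation:
Op 1: fork(P0) -> P1. 3 ppages; refcounts: pp0:2 pp1:2 pp2:2
Op 2: fork(P0) -> P2. 3 ppages; refcounts: pp0:3 pp1:3 pp2:3
Op 3: fork(P1) -> P3. 3 ppages; refcounts: pp0:4 pp1:4 pp2:4
Op 4: write(P2, v0, 188). refcount(pp0)=4>1 -> COPY to pp3. 4 ppages; refcounts: pp0:3 pp1:4 pp2:4 pp3:1
Op 5: write(P1, v1, 159). refcount(pp1)=4>1 -> COPY to pp4. 5 ppages; refcounts: pp0:3 pp1:3 pp2:4 pp3:1 pp4:1
Op 6: write(P0, v1, 138). refcount(pp1)=3>1 -> COPY to pp5. 6 ppages; refcounts: pp0:3 pp1:2 pp2:4 pp3:1 pp4:1 pp5:1
Op 7: write(P3, v0, 112). refcount(pp0)=3>1 -> COPY to pp6. 7 ppages; refcounts: pp0:2 pp1:2 pp2:4 pp3:1 pp4:1 pp5:1 pp6:1
Op 8: write(P1, v1, 187). refcount(pp4)=1 -> write in place. 7 ppages; refcounts: pp0:2 pp1:2 pp2:4 pp3:1 pp4:1 pp5:1 pp6:1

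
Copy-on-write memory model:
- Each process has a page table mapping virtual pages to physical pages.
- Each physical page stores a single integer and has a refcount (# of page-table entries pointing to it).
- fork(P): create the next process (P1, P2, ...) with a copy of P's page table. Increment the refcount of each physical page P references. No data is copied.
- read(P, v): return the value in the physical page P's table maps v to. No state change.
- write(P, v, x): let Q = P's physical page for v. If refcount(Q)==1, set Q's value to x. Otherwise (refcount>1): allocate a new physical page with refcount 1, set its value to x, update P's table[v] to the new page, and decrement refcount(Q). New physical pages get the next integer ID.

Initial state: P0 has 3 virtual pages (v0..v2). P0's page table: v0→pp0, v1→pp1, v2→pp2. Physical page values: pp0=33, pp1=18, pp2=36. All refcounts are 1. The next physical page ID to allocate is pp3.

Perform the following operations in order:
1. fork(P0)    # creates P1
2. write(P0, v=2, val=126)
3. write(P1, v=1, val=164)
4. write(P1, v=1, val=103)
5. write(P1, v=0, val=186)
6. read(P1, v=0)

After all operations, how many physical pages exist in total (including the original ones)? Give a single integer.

Answer: 6

Derivation:
Op 1: fork(P0) -> P1. 3 ppages; refcounts: pp0:2 pp1:2 pp2:2
Op 2: write(P0, v2, 126). refcount(pp2)=2>1 -> COPY to pp3. 4 ppages; refcounts: pp0:2 pp1:2 pp2:1 pp3:1
Op 3: write(P1, v1, 164). refcount(pp1)=2>1 -> COPY to pp4. 5 ppages; refcounts: pp0:2 pp1:1 pp2:1 pp3:1 pp4:1
Op 4: write(P1, v1, 103). refcount(pp4)=1 -> write in place. 5 ppages; refcounts: pp0:2 pp1:1 pp2:1 pp3:1 pp4:1
Op 5: write(P1, v0, 186). refcount(pp0)=2>1 -> COPY to pp5. 6 ppages; refcounts: pp0:1 pp1:1 pp2:1 pp3:1 pp4:1 pp5:1
Op 6: read(P1, v0) -> 186. No state change.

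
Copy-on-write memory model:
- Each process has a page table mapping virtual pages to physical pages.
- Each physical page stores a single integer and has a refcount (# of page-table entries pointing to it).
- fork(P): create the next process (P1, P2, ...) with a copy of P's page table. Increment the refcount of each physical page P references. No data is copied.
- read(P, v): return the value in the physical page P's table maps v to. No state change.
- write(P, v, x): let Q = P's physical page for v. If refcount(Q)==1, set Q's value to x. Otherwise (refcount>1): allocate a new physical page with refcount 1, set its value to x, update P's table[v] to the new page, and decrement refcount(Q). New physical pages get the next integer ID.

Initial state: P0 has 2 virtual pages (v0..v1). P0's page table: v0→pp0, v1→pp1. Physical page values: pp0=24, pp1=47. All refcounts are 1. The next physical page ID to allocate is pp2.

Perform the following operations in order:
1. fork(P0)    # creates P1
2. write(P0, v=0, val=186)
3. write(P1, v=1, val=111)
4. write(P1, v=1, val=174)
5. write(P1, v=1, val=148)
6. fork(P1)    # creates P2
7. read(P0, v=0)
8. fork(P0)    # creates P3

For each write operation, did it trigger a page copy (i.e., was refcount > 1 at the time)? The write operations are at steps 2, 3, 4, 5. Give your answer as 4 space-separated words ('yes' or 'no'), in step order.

Op 1: fork(P0) -> P1. 2 ppages; refcounts: pp0:2 pp1:2
Op 2: write(P0, v0, 186). refcount(pp0)=2>1 -> COPY to pp2. 3 ppages; refcounts: pp0:1 pp1:2 pp2:1
Op 3: write(P1, v1, 111). refcount(pp1)=2>1 -> COPY to pp3. 4 ppages; refcounts: pp0:1 pp1:1 pp2:1 pp3:1
Op 4: write(P1, v1, 174). refcount(pp3)=1 -> write in place. 4 ppages; refcounts: pp0:1 pp1:1 pp2:1 pp3:1
Op 5: write(P1, v1, 148). refcount(pp3)=1 -> write in place. 4 ppages; refcounts: pp0:1 pp1:1 pp2:1 pp3:1
Op 6: fork(P1) -> P2. 4 ppages; refcounts: pp0:2 pp1:1 pp2:1 pp3:2
Op 7: read(P0, v0) -> 186. No state change.
Op 8: fork(P0) -> P3. 4 ppages; refcounts: pp0:2 pp1:2 pp2:2 pp3:2

yes yes no no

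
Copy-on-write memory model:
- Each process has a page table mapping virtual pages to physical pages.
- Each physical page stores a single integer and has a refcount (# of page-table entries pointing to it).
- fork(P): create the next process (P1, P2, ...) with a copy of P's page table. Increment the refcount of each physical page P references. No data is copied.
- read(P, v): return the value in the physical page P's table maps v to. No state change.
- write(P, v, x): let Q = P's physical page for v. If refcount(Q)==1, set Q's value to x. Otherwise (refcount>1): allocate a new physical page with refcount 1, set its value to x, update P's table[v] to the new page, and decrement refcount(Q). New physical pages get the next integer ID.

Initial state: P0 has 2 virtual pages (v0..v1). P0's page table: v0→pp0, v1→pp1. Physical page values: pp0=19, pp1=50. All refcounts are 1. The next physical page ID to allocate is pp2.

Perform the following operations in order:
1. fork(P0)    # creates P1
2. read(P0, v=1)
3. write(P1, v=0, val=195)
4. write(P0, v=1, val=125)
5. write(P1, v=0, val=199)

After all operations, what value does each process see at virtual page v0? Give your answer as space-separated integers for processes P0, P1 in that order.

Answer: 19 199

Derivation:
Op 1: fork(P0) -> P1. 2 ppages; refcounts: pp0:2 pp1:2
Op 2: read(P0, v1) -> 50. No state change.
Op 3: write(P1, v0, 195). refcount(pp0)=2>1 -> COPY to pp2. 3 ppages; refcounts: pp0:1 pp1:2 pp2:1
Op 4: write(P0, v1, 125). refcount(pp1)=2>1 -> COPY to pp3. 4 ppages; refcounts: pp0:1 pp1:1 pp2:1 pp3:1
Op 5: write(P1, v0, 199). refcount(pp2)=1 -> write in place. 4 ppages; refcounts: pp0:1 pp1:1 pp2:1 pp3:1
P0: v0 -> pp0 = 19
P1: v0 -> pp2 = 199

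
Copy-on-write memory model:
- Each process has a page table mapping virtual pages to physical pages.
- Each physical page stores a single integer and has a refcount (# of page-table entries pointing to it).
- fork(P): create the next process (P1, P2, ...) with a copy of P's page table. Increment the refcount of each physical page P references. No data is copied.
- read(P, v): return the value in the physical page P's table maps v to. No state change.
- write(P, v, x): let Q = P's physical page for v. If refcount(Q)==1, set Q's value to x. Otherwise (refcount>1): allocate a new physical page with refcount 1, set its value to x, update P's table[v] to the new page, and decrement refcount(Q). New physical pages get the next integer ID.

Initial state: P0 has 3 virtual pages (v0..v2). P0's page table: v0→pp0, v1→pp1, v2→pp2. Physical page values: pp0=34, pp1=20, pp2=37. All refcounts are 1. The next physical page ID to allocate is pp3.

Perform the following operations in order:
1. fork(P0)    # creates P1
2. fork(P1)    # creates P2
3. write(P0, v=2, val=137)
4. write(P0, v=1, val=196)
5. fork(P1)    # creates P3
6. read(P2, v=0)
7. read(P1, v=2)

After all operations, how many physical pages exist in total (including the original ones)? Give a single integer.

Op 1: fork(P0) -> P1. 3 ppages; refcounts: pp0:2 pp1:2 pp2:2
Op 2: fork(P1) -> P2. 3 ppages; refcounts: pp0:3 pp1:3 pp2:3
Op 3: write(P0, v2, 137). refcount(pp2)=3>1 -> COPY to pp3. 4 ppages; refcounts: pp0:3 pp1:3 pp2:2 pp3:1
Op 4: write(P0, v1, 196). refcount(pp1)=3>1 -> COPY to pp4. 5 ppages; refcounts: pp0:3 pp1:2 pp2:2 pp3:1 pp4:1
Op 5: fork(P1) -> P3. 5 ppages; refcounts: pp0:4 pp1:3 pp2:3 pp3:1 pp4:1
Op 6: read(P2, v0) -> 34. No state change.
Op 7: read(P1, v2) -> 37. No state change.

Answer: 5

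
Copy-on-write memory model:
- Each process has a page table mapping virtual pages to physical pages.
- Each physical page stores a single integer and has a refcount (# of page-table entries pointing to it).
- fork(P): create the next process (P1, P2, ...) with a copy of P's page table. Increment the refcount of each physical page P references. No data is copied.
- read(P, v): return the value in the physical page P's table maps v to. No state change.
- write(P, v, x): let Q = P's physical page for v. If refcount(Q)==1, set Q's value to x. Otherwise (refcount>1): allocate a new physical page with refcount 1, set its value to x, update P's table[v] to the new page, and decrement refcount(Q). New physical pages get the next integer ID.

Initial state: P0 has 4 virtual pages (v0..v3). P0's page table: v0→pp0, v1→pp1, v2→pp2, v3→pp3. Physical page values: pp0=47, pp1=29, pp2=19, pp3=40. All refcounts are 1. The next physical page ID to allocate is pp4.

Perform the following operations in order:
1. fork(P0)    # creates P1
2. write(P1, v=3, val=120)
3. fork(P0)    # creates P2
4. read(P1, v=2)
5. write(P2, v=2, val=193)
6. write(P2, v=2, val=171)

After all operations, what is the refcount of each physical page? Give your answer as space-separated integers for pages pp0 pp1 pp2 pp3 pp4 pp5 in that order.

Answer: 3 3 2 2 1 1

Derivation:
Op 1: fork(P0) -> P1. 4 ppages; refcounts: pp0:2 pp1:2 pp2:2 pp3:2
Op 2: write(P1, v3, 120). refcount(pp3)=2>1 -> COPY to pp4. 5 ppages; refcounts: pp0:2 pp1:2 pp2:2 pp3:1 pp4:1
Op 3: fork(P0) -> P2. 5 ppages; refcounts: pp0:3 pp1:3 pp2:3 pp3:2 pp4:1
Op 4: read(P1, v2) -> 19. No state change.
Op 5: write(P2, v2, 193). refcount(pp2)=3>1 -> COPY to pp5. 6 ppages; refcounts: pp0:3 pp1:3 pp2:2 pp3:2 pp4:1 pp5:1
Op 6: write(P2, v2, 171). refcount(pp5)=1 -> write in place. 6 ppages; refcounts: pp0:3 pp1:3 pp2:2 pp3:2 pp4:1 pp5:1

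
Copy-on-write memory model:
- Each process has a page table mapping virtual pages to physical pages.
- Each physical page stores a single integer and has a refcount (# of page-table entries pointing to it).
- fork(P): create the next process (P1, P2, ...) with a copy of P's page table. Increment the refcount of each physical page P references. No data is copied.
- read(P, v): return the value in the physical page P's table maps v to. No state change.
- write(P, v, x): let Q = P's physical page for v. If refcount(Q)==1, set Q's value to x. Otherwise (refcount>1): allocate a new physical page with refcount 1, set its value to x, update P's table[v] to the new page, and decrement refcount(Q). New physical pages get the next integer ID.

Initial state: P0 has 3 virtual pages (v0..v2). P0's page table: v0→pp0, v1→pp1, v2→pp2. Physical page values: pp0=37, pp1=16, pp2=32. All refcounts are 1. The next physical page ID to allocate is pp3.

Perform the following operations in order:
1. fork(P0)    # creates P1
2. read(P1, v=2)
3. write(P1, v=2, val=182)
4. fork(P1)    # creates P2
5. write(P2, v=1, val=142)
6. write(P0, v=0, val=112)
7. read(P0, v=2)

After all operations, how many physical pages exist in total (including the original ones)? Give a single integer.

Answer: 6

Derivation:
Op 1: fork(P0) -> P1. 3 ppages; refcounts: pp0:2 pp1:2 pp2:2
Op 2: read(P1, v2) -> 32. No state change.
Op 3: write(P1, v2, 182). refcount(pp2)=2>1 -> COPY to pp3. 4 ppages; refcounts: pp0:2 pp1:2 pp2:1 pp3:1
Op 4: fork(P1) -> P2. 4 ppages; refcounts: pp0:3 pp1:3 pp2:1 pp3:2
Op 5: write(P2, v1, 142). refcount(pp1)=3>1 -> COPY to pp4. 5 ppages; refcounts: pp0:3 pp1:2 pp2:1 pp3:2 pp4:1
Op 6: write(P0, v0, 112). refcount(pp0)=3>1 -> COPY to pp5. 6 ppages; refcounts: pp0:2 pp1:2 pp2:1 pp3:2 pp4:1 pp5:1
Op 7: read(P0, v2) -> 32. No state change.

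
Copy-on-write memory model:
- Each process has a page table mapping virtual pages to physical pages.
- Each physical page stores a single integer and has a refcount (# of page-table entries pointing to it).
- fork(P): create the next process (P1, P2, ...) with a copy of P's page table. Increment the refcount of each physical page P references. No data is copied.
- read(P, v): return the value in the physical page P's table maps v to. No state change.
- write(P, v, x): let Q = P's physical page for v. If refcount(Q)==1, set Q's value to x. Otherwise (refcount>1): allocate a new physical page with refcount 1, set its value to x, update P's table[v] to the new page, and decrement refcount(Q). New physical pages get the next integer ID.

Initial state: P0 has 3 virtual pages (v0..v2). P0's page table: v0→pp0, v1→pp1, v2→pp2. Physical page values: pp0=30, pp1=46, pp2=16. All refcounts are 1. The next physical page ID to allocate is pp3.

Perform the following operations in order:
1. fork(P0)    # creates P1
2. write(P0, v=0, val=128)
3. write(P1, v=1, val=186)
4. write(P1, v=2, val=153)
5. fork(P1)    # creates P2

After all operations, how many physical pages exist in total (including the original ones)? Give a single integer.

Op 1: fork(P0) -> P1. 3 ppages; refcounts: pp0:2 pp1:2 pp2:2
Op 2: write(P0, v0, 128). refcount(pp0)=2>1 -> COPY to pp3. 4 ppages; refcounts: pp0:1 pp1:2 pp2:2 pp3:1
Op 3: write(P1, v1, 186). refcount(pp1)=2>1 -> COPY to pp4. 5 ppages; refcounts: pp0:1 pp1:1 pp2:2 pp3:1 pp4:1
Op 4: write(P1, v2, 153). refcount(pp2)=2>1 -> COPY to pp5. 6 ppages; refcounts: pp0:1 pp1:1 pp2:1 pp3:1 pp4:1 pp5:1
Op 5: fork(P1) -> P2. 6 ppages; refcounts: pp0:2 pp1:1 pp2:1 pp3:1 pp4:2 pp5:2

Answer: 6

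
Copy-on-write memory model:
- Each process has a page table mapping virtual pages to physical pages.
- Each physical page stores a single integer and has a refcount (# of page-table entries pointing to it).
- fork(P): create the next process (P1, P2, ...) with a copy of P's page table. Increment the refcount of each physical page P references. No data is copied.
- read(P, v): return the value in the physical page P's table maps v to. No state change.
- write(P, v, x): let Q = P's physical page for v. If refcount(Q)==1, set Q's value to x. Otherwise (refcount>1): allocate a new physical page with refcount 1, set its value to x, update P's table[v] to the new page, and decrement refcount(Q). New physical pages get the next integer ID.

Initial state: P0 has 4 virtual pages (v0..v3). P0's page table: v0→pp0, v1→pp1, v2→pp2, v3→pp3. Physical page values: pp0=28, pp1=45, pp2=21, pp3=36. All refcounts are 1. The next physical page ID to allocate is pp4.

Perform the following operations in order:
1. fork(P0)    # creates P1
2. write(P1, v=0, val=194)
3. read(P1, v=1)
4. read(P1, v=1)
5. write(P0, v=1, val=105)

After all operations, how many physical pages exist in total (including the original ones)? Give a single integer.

Op 1: fork(P0) -> P1. 4 ppages; refcounts: pp0:2 pp1:2 pp2:2 pp3:2
Op 2: write(P1, v0, 194). refcount(pp0)=2>1 -> COPY to pp4. 5 ppages; refcounts: pp0:1 pp1:2 pp2:2 pp3:2 pp4:1
Op 3: read(P1, v1) -> 45. No state change.
Op 4: read(P1, v1) -> 45. No state change.
Op 5: write(P0, v1, 105). refcount(pp1)=2>1 -> COPY to pp5. 6 ppages; refcounts: pp0:1 pp1:1 pp2:2 pp3:2 pp4:1 pp5:1

Answer: 6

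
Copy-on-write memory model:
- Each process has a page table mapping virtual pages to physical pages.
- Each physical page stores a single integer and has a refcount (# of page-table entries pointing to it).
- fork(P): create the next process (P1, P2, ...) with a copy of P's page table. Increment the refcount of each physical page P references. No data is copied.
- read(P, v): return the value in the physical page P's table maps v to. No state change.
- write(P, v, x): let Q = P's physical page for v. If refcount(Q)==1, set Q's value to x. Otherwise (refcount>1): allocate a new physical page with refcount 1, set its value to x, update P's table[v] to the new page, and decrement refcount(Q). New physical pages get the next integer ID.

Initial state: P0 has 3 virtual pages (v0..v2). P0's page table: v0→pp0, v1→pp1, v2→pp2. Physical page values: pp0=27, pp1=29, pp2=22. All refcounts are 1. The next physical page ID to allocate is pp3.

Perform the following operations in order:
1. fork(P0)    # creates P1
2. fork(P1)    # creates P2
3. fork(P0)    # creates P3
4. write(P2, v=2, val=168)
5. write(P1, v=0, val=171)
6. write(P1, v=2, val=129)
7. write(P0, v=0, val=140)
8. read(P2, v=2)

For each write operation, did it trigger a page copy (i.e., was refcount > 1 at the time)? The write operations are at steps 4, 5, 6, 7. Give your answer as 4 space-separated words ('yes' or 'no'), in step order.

Op 1: fork(P0) -> P1. 3 ppages; refcounts: pp0:2 pp1:2 pp2:2
Op 2: fork(P1) -> P2. 3 ppages; refcounts: pp0:3 pp1:3 pp2:3
Op 3: fork(P0) -> P3. 3 ppages; refcounts: pp0:4 pp1:4 pp2:4
Op 4: write(P2, v2, 168). refcount(pp2)=4>1 -> COPY to pp3. 4 ppages; refcounts: pp0:4 pp1:4 pp2:3 pp3:1
Op 5: write(P1, v0, 171). refcount(pp0)=4>1 -> COPY to pp4. 5 ppages; refcounts: pp0:3 pp1:4 pp2:3 pp3:1 pp4:1
Op 6: write(P1, v2, 129). refcount(pp2)=3>1 -> COPY to pp5. 6 ppages; refcounts: pp0:3 pp1:4 pp2:2 pp3:1 pp4:1 pp5:1
Op 7: write(P0, v0, 140). refcount(pp0)=3>1 -> COPY to pp6. 7 ppages; refcounts: pp0:2 pp1:4 pp2:2 pp3:1 pp4:1 pp5:1 pp6:1
Op 8: read(P2, v2) -> 168. No state change.

yes yes yes yes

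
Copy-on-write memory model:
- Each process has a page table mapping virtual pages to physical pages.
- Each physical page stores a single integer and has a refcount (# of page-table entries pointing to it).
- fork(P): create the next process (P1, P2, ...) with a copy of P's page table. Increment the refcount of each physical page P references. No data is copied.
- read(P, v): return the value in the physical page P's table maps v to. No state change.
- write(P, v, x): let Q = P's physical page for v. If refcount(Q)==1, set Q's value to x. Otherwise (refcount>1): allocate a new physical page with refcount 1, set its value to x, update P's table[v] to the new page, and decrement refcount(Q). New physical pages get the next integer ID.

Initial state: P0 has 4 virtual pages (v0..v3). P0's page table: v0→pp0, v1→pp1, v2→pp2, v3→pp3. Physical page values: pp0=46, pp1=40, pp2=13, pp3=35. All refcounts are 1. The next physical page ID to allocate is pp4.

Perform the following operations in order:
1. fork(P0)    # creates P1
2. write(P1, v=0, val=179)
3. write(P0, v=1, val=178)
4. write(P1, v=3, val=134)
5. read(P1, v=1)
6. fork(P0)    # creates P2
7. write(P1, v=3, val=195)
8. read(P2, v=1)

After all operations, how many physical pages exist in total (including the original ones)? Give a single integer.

Op 1: fork(P0) -> P1. 4 ppages; refcounts: pp0:2 pp1:2 pp2:2 pp3:2
Op 2: write(P1, v0, 179). refcount(pp0)=2>1 -> COPY to pp4. 5 ppages; refcounts: pp0:1 pp1:2 pp2:2 pp3:2 pp4:1
Op 3: write(P0, v1, 178). refcount(pp1)=2>1 -> COPY to pp5. 6 ppages; refcounts: pp0:1 pp1:1 pp2:2 pp3:2 pp4:1 pp5:1
Op 4: write(P1, v3, 134). refcount(pp3)=2>1 -> COPY to pp6. 7 ppages; refcounts: pp0:1 pp1:1 pp2:2 pp3:1 pp4:1 pp5:1 pp6:1
Op 5: read(P1, v1) -> 40. No state change.
Op 6: fork(P0) -> P2. 7 ppages; refcounts: pp0:2 pp1:1 pp2:3 pp3:2 pp4:1 pp5:2 pp6:1
Op 7: write(P1, v3, 195). refcount(pp6)=1 -> write in place. 7 ppages; refcounts: pp0:2 pp1:1 pp2:3 pp3:2 pp4:1 pp5:2 pp6:1
Op 8: read(P2, v1) -> 178. No state change.

Answer: 7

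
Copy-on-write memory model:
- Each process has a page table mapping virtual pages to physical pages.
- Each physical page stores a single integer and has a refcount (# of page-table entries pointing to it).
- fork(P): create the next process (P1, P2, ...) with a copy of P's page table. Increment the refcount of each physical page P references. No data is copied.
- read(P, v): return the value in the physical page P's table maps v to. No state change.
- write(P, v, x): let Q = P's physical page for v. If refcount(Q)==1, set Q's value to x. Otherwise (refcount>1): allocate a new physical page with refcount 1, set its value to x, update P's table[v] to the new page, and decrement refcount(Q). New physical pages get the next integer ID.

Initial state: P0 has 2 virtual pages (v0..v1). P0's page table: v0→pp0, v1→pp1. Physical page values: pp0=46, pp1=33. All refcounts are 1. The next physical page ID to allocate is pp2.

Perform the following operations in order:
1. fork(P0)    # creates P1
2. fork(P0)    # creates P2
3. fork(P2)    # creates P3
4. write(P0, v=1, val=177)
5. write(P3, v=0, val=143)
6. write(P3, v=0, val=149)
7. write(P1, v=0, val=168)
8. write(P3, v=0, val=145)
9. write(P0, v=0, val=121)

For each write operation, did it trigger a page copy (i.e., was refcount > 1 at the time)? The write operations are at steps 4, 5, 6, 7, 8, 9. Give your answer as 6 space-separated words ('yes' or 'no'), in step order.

Op 1: fork(P0) -> P1. 2 ppages; refcounts: pp0:2 pp1:2
Op 2: fork(P0) -> P2. 2 ppages; refcounts: pp0:3 pp1:3
Op 3: fork(P2) -> P3. 2 ppages; refcounts: pp0:4 pp1:4
Op 4: write(P0, v1, 177). refcount(pp1)=4>1 -> COPY to pp2. 3 ppages; refcounts: pp0:4 pp1:3 pp2:1
Op 5: write(P3, v0, 143). refcount(pp0)=4>1 -> COPY to pp3. 4 ppages; refcounts: pp0:3 pp1:3 pp2:1 pp3:1
Op 6: write(P3, v0, 149). refcount(pp3)=1 -> write in place. 4 ppages; refcounts: pp0:3 pp1:3 pp2:1 pp3:1
Op 7: write(P1, v0, 168). refcount(pp0)=3>1 -> COPY to pp4. 5 ppages; refcounts: pp0:2 pp1:3 pp2:1 pp3:1 pp4:1
Op 8: write(P3, v0, 145). refcount(pp3)=1 -> write in place. 5 ppages; refcounts: pp0:2 pp1:3 pp2:1 pp3:1 pp4:1
Op 9: write(P0, v0, 121). refcount(pp0)=2>1 -> COPY to pp5. 6 ppages; refcounts: pp0:1 pp1:3 pp2:1 pp3:1 pp4:1 pp5:1

yes yes no yes no yes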